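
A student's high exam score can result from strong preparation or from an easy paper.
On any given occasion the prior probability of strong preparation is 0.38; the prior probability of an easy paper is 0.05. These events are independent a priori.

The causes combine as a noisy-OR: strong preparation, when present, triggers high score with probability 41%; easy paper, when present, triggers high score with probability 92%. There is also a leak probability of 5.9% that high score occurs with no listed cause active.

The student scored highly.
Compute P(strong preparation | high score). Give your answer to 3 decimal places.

Under noisy-OR, P(high score | causes) = 1 − (1−0.059)·∏(1−qᵢ) over the active causes.
Weight on strong preparation=true, given the evidence: 0.160576 + 0.018156 = 0.178732
Normalizer over all consistent configurations: 0.059*0.62*0.95 + 0.92472*0.62*0.05 + 0.44481*0.38*0.95 + 0.955585*0.38*0.05 = 0.242149
Posterior = 0.178732 / 0.242149 ≈ 0.738

P(strong preparation | high score) ≈ 0.738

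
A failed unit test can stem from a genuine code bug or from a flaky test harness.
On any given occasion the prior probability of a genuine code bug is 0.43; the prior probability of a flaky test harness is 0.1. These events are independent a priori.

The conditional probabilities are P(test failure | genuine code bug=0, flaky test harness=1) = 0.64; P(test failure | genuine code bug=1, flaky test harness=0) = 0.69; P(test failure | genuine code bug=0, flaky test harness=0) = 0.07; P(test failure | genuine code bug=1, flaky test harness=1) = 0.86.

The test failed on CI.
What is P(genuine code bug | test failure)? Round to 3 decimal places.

By total probability over the 4 (genuine code bug, flaky test harness) configurations:
  P(test failure) = 0.07·0.57·0.9 + 0.64·0.57·0.1 + 0.69·0.43·0.9 + 0.86·0.43·0.1
        = 0.035910 + 0.036480 + 0.267030 + 0.036980 = 0.376400
Keeping only the genuine code bug-present terms gives 0.304010, so
  P(genuine code bug | test failure) = 0.304010 / 0.376400 ≈ 0.808

P(genuine code bug | test failure) ≈ 0.808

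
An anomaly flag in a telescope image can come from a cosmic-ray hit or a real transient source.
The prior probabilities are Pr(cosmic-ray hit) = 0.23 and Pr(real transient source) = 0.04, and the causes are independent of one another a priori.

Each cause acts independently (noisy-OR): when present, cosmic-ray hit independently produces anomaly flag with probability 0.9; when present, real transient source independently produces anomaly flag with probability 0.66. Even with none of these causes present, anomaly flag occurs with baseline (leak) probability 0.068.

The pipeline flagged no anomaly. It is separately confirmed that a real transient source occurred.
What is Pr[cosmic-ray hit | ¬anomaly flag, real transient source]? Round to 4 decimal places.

Under noisy-OR, P(anomaly flag | causes) = 1 − (1−0.068)·∏(1−qᵢ) over the active causes.
P(¬anomaly flag | real transient source) = 0.31688*0.77 + 0.031688*0.23 = 0.243998 + 0.007288 = 0.251286
Of this, 0.007288 comes from 0.031688*0.23 (the cosmic-ray hit=true cases).
So P(cosmic-ray hit | ¬anomaly flag, real transient source) = 0.007288/0.251286 ≈ 0.0290.

Pr[cosmic-ray hit | ¬anomaly flag, real transient source] ≈ 0.0290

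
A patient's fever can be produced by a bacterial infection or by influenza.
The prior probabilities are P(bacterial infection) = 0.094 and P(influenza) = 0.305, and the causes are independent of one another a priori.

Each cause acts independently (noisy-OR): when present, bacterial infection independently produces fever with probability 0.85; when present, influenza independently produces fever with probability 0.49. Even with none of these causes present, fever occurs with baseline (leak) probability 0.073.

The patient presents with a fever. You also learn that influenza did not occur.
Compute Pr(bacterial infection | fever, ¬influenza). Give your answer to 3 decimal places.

Pr(bacterial infection | fever, ¬influenza) ≈ 0.550

Under noisy-OR, P(fever | causes) = 1 − (1−0.073)·∏(1−qᵢ) over the active causes.
Numerator (weight on configurations with bacterial infection): 0.86095×0.094 = 0.080929
Normalizer over all consistent configurations: 0.073×0.906 + 0.86095×0.094 = 0.147067
Posterior = 0.080929 / 0.147067 ≈ 0.550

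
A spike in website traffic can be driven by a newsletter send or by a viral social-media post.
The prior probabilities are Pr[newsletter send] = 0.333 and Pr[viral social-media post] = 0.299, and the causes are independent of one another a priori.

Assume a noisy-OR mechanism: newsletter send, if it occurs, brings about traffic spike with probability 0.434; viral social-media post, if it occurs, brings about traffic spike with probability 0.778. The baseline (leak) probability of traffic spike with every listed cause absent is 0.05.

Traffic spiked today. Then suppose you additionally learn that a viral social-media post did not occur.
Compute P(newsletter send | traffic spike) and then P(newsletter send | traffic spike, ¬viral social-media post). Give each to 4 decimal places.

Under noisy-OR, P(traffic spike | causes) = 1 − (1−0.05)·∏(1−qᵢ) over the active causes.
Numerator (weight on configurations with newsletter send): 0.107916 + 0.087682 = 0.195598
Denominator P(traffic spike): 0.05·0.667·0.701 + 0.7891·0.667·0.299 + 0.4623·0.333·0.701 + 0.880631·0.333·0.299 = 0.376349
P(newsletter send | traffic spike) = 0.195598/0.376349 ≈ 0.5197

With the extra evidence:
Numerator (weight on configurations with newsletter send): 0.4623·0.333 = 0.153946
Denominator P(traffic spike | ¬viral social-media post): 0.05·0.667 + 0.4623·0.333 = 0.187296
Posterior = 0.153946 / 0.187296 ≈ 0.8219
With viral social-media post excluded, newsletter send must carry more of the explanatory weight for the traffic spike.

P(newsletter send | traffic spike) ≈ 0.5197; P(newsletter send | traffic spike, ¬viral social-media post) ≈ 0.8219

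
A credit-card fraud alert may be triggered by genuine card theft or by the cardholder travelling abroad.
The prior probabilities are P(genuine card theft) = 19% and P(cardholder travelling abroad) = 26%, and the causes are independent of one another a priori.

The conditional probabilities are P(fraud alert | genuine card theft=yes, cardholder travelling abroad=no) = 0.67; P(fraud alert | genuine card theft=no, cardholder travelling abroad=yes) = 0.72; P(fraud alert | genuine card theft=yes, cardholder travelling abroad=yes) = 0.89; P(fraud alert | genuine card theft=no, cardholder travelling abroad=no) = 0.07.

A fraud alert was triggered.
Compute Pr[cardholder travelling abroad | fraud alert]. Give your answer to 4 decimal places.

Weight on cardholder travelling abroad=true, given the evidence: 0.151632 + 0.043966 = 0.195598
The normalizing constant is 0.07×0.81×0.74 + 0.72×0.81×0.26 + 0.67×0.19×0.74 + 0.89×0.19×0.26 = 0.331758
P(cardholder travelling abroad | fraud alert) = 0.195598/0.331758 ≈ 0.5896

Pr[cardholder travelling abroad | fraud alert] ≈ 0.5896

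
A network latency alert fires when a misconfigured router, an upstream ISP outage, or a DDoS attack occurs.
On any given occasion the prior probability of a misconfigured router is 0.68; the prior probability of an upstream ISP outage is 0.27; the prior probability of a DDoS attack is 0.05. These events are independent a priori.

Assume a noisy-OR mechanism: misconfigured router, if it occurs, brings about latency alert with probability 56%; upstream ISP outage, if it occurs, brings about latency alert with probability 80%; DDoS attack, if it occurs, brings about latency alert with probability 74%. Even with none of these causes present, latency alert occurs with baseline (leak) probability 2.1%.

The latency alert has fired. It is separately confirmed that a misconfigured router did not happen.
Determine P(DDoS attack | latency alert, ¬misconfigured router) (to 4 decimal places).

Under noisy-OR, P(latency alert | causes) = 1 − (1−0.021)·∏(1−qᵢ) over the active causes.
Weight on DDoS attack=true, given the evidence: 0.027209 + 0.012813 = 0.040022
Normalizer over all consistent configurations: 0.021×0.73×0.95 + 0.74546×0.73×0.05 + 0.8042×0.27×0.95 + 0.949092×0.27×0.05 = 0.260863
P(DDoS attack | latency alert, ¬misconfigured router) = 0.040022/0.260863 ≈ 0.1534

P(DDoS attack | latency alert, ¬misconfigured router) ≈ 0.1534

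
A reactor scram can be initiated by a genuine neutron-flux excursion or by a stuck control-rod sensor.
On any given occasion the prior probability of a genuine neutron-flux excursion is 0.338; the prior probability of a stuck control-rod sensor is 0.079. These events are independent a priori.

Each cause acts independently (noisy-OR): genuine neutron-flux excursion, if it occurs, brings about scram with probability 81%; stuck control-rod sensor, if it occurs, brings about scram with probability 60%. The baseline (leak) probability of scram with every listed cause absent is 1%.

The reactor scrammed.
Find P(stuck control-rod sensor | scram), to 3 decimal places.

Under noisy-OR, P(scram | causes) = 1 − (1−0.01)·∏(1−qᵢ) over the active causes.
Enumerate the 4 (genuine neutron-flux excursion, stuck control-rod sensor) configurations and weight by the priors:
  P(scram) = 0.01×0.662×0.921 + 0.604×0.662×0.079 + 0.8119×0.338×0.921 + 0.92476×0.338×0.079
        = 0.006097 + 0.031588 + 0.252743 + 0.024693 = 0.315121
Configurations with stuck control-rod sensor contribute 0.056281, so
  P(stuck control-rod sensor | scram) = 0.056281 / 0.315121 ≈ 0.179

P(stuck control-rod sensor | scram) ≈ 0.179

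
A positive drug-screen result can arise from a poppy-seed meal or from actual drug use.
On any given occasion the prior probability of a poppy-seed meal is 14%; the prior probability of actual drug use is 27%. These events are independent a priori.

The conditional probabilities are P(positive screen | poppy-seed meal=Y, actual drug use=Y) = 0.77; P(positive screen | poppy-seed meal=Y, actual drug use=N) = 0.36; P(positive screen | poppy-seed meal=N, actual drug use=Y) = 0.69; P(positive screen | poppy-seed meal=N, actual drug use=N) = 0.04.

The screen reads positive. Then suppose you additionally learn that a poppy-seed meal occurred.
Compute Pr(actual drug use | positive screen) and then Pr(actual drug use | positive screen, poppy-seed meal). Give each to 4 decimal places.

Pr(actual drug use | positive screen) ≈ 0.7536; Pr(actual drug use | positive screen, poppy-seed meal) ≈ 0.4417

Enumerate the 4 (poppy-seed meal, actual drug use) configurations and weight by the priors:
  P(positive screen) = 0.04×0.86×0.73 + 0.69×0.86×0.27 + 0.36×0.14×0.73 + 0.77×0.14×0.27
        = 0.025112 + 0.160218 + 0.036792 + 0.029106 = 0.251228
Keeping only the actual drug use-present terms gives 0.189324, so
  P(actual drug use | positive screen) = 0.189324 / 0.251228 ≈ 0.7536

Now condition on the additional information:
Sum P(positive screen|·) weighted by the priors over both values of actual drug use:
  P(positive screen | poppy-seed meal) = 0.36·0.73 + 0.77·0.27
        = 0.262800 + 0.207900 = 0.470700
Keeping only the actual drug use-present terms gives 0.207900, so
  P(actual drug use | positive screen, poppy-seed meal) = 0.207900 / 0.470700 ≈ 0.4417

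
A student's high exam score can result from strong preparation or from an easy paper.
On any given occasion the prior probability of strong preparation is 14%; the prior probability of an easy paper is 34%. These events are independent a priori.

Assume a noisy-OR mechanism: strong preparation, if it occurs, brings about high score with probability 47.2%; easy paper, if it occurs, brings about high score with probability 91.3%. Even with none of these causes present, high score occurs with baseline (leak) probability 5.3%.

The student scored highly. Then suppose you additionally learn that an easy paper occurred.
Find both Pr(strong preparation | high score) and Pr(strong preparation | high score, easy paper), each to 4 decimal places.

Pr(strong preparation | high score) ≈ 0.2351; Pr(strong preparation | high score, easy paper) ≈ 0.1451

Under noisy-OR, P(high score | causes) = 1 − (1−0.053)·∏(1−qᵢ) over the active causes.
Enumerate the 4 (strong preparation, easy paper) configurations and weight by the priors:
  P(high score) = 0.053×0.86×0.66 + 0.917611×0.86×0.34 + 0.499984×0.14×0.66 + 0.956499×0.14×0.34
        = 0.030083 + 0.268309 + 0.046199 + 0.045529 = 0.390120
Keeping only the strong preparation-present terms gives 0.091728, so
  P(strong preparation | high score) = 0.091728 / 0.390120 ≈ 0.2351

With the extra evidence:
P(high score | easy paper) = 0.917611*0.86 + 0.956499*0.14 = 0.789145 + 0.133910 = 0.923055
The strong preparation-present share is 0.956499*0.14 = 0.133910.
P(strong preparation | high score, easy paper) = 0.133910 / 0.923055 ≈ 0.1451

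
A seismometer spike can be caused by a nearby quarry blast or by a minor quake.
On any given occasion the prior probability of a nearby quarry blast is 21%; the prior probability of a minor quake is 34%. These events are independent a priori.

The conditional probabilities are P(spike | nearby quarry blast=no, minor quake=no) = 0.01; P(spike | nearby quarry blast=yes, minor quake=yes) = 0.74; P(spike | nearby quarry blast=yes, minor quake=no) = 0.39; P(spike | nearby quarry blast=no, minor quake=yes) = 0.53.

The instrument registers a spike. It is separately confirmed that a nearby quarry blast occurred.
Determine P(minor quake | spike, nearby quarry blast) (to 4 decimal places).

For the numerator, keep only minor quake=true terms: 0.74*0.34 = 0.251600
The normalizing constant is 0.39*0.66 + 0.74*0.34 = 0.509000
P(minor quake | spike, nearby quarry blast) = 0.251600/0.509000 ≈ 0.4943

P(minor quake | spike, nearby quarry blast) ≈ 0.4943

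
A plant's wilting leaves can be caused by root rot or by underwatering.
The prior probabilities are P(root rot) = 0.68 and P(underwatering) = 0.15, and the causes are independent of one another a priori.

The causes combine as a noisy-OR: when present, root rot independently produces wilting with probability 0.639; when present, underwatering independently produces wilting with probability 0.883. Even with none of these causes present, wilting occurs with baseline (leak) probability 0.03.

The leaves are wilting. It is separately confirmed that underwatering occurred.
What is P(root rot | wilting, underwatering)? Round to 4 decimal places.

Under noisy-OR, P(wilting | causes) = 1 − (1−0.03)·∏(1−qᵢ) over the active causes.
P(wilting | underwatering) = 0.88651×0.32 + 0.95903×0.68 = 0.283683 + 0.652140 = 0.935823
The root rot-present share is 0.95903×0.68 = 0.652140.
So P(root rot | wilting, underwatering) = 0.652140/0.935823 ≈ 0.6969.

P(root rot | wilting, underwatering) ≈ 0.6969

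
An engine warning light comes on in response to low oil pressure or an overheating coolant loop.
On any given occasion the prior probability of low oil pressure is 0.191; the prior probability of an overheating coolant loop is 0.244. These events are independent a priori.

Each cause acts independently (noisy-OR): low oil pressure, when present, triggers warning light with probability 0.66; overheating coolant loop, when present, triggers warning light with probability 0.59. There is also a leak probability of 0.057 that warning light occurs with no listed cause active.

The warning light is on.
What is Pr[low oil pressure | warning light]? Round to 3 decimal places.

Under noisy-OR, P(warning light | causes) = 1 − (1−0.057)·∏(1−qᵢ) over the active causes.
Enumerate the 4 (low oil pressure, overheating coolant loop) configurations and weight by the priors:
  P(warning light) = 0.057×0.809×0.756 + 0.61337×0.809×0.244 + 0.67938×0.191×0.756 + 0.868546×0.191×0.244
        = 0.034861 + 0.121077 + 0.098100 + 0.040478 = 0.294516
The terms with low oil pressure present sum to 0.138578, so
  P(low oil pressure | warning light) = 0.138578 / 0.294516 ≈ 0.471

Pr[low oil pressure | warning light] ≈ 0.471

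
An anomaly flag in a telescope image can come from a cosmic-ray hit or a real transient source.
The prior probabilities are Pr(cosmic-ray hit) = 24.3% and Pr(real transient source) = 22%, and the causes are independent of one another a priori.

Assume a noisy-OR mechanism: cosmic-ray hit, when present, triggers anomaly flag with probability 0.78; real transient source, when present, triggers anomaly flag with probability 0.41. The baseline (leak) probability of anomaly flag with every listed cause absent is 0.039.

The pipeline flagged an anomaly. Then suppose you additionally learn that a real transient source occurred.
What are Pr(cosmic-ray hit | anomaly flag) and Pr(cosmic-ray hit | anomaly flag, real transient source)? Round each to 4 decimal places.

Pr(cosmic-ray hit | anomaly flag) ≈ 0.6735; Pr(cosmic-ray hit | anomaly flag, real transient source) ≈ 0.3935

Under noisy-OR, P(anomaly flag | causes) = 1 − (1−0.039)·∏(1−qᵢ) over the active causes.
P(anomaly flag) = 0.039·0.757·0.78 + 0.43301·0.757·0.22 + 0.78858·0.243·0.78 + 0.875262·0.243·0.22 = 0.023028 + 0.072113 + 0.149467 + 0.046792 = 0.291400
Of this, 0.196259 comes from 0.149467 + 0.046792 (the cosmic-ray hit=true cases).
P(cosmic-ray hit | anomaly flag) = 0.196259 / 0.291400 ≈ 0.6735

Now condition on the additional information:
Sum P(anomaly flag|·) weighted by the priors over both values of cosmic-ray hit:
  P(anomaly flag | real transient source) = 0.43301×0.757 + 0.875262×0.243
        = 0.327789 + 0.212689 = 0.540478
Configurations with cosmic-ray hit contribute 0.212689, so
  P(cosmic-ray hit | anomaly flag, real transient source) = 0.212689 / 0.540478 ≈ 0.3935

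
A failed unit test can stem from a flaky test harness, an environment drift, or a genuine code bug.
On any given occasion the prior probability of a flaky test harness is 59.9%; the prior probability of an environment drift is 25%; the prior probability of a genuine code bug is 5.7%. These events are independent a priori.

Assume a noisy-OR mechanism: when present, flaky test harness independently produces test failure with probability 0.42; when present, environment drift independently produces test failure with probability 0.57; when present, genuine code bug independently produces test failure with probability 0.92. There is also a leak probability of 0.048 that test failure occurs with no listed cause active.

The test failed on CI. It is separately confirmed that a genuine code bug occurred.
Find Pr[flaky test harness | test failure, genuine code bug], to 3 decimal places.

Pr[flaky test harness | test failure, genuine code bug] ≈ 0.606

Under noisy-OR, P(test failure | causes) = 1 − (1−0.048)·∏(1−qᵢ) over the active causes.
P(test failure | genuine code bug) = 0.92384×0.401×0.75 + 0.967251×0.401×0.25 + 0.955827×0.599×0.75 + 0.981006×0.599×0.25 = 0.277845 + 0.096967 + 0.429405 + 0.146906 = 0.951123
Of this, 0.576311 comes from 0.429405 + 0.146906 (the flaky test harness=true cases).
Hence the posterior is 0.576311/0.951123 ≈ 0.606.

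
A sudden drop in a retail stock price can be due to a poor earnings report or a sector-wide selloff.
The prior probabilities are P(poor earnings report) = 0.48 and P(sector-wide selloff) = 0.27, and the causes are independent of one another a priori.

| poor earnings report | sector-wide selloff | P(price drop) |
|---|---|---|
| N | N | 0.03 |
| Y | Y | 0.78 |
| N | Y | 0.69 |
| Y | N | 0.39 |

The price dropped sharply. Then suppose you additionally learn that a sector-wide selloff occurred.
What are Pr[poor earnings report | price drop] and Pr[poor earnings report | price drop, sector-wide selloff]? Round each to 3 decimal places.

P(price drop) = 0.03×0.52×0.73 + 0.69×0.52×0.27 + 0.39×0.48×0.73 + 0.78×0.48×0.27 = 0.011388 + 0.096876 + 0.136656 + 0.101088 = 0.346008
Of this, 0.237744 comes from 0.136656 + 0.101088 (the poor earnings report=true cases).
Hence the posterior is 0.237744/0.346008 ≈ 0.687.

With the extra evidence:
Enumerate both values of poor earnings report and weight by the priors:
  P(price drop | sector-wide selloff) = 0.69·0.52 + 0.78·0.48
        = 0.358800 + 0.374400 = 0.733200
The terms with poor earnings report present sum to 0.374400, so
  P(poor earnings report | price drop, sector-wide selloff) = 0.374400 / 0.733200 ≈ 0.511
The drop from 0.687 to 0.511 is the explaining-away (discounting) effect.

Pr[poor earnings report | price drop] ≈ 0.687; Pr[poor earnings report | price drop, sector-wide selloff] ≈ 0.511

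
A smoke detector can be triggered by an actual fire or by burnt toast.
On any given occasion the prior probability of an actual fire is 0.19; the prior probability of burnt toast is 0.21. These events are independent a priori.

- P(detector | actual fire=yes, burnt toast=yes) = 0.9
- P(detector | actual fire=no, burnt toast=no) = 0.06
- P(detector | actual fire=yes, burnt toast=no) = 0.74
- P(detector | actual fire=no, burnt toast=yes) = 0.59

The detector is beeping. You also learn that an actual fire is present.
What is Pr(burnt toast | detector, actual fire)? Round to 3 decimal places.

Pr(burnt toast | detector, actual fire) ≈ 0.244

P(detector | actual fire) = 0.74×0.79 + 0.9×0.21 = 0.584600 + 0.189000 = 0.773600
Of this, 0.189000 comes from 0.9×0.21 (the burnt toast=true cases).
Hence the posterior is 0.189000/0.773600 ≈ 0.244.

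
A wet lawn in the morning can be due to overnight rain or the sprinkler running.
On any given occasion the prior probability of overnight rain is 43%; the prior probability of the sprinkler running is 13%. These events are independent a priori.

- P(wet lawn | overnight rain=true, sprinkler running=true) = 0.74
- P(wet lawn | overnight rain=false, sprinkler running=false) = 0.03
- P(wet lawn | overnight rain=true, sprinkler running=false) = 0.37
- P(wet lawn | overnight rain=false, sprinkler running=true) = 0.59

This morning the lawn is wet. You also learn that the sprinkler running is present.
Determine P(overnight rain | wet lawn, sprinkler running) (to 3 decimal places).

P(overnight rain | wet lawn, sprinkler running) ≈ 0.486

P(wet lawn | sprinkler running) = 0.59*0.57 + 0.74*0.43 = 0.336300 + 0.318200 = 0.654500
The overnight rain-present share is 0.74*0.43 = 0.318200.
Hence the posterior is 0.318200/0.654500 ≈ 0.486.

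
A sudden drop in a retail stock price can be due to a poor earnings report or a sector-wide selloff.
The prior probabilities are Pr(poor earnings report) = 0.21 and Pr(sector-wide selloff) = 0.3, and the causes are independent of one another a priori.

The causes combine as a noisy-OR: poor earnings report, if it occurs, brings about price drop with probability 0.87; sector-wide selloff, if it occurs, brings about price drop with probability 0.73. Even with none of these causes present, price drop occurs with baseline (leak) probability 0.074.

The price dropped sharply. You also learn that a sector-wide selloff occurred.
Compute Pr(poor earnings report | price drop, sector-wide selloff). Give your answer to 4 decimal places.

Under noisy-OR, P(price drop | causes) = 1 − (1−0.074)·∏(1−qᵢ) over the active causes.
P(price drop | sector-wide selloff) = 0.74998·0.79 + 0.967497·0.21 = 0.592484 + 0.203174 = 0.795658
Restricting to configurations with poor earnings report present: 0.967497·0.21 = 0.203174.
P(poor earnings report | price drop, sector-wide selloff) = 0.203174 / 0.795658 ≈ 0.2554

Pr(poor earnings report | price drop, sector-wide selloff) ≈ 0.2554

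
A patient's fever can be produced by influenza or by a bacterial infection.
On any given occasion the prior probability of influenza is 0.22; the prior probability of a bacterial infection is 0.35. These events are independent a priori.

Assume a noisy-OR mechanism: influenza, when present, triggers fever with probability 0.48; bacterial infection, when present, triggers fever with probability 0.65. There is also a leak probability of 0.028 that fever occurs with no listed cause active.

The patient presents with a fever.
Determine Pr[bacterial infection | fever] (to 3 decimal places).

Pr[bacterial infection | fever] ≈ 0.741

Under noisy-OR, P(fever | causes) = 1 − (1−0.028)·∏(1−qᵢ) over the active causes.
Sum P(fever|·) weighted by the priors over the 4 (influenza, bacterial infection) configurations:
  P(fever) = 0.028·0.78·0.65 + 0.6598·0.78·0.35 + 0.49456·0.22·0.65 + 0.823096·0.22·0.35
        = 0.014196 + 0.180125 + 0.070722 + 0.063378 = 0.328421
Keeping only the bacterial infection-present terms gives 0.243503, so
  P(bacterial infection | fever) = 0.243503 / 0.328421 ≈ 0.741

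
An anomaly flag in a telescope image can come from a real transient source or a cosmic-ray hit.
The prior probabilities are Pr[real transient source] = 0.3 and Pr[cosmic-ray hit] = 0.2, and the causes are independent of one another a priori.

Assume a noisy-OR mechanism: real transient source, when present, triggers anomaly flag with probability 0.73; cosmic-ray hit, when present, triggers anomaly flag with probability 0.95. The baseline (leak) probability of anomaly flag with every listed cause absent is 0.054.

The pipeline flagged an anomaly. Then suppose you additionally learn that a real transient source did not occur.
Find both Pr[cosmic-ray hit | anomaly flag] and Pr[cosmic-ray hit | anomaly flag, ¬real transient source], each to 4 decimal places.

Pr[cosmic-ray hit | anomaly flag] ≈ 0.4797; Pr[cosmic-ray hit | anomaly flag, ¬real transient source] ≈ 0.8152

Under noisy-OR, P(anomaly flag | causes) = 1 − (1−0.054)·∏(1−qᵢ) over the active causes.
Weight on cosmic-ray hit=true, given the evidence: 0.133378 + 0.059234 = 0.192612
Denominator P(anomaly flag): 0.054*0.7*0.8 + 0.9527*0.7*0.2 + 0.74458*0.3*0.8 + 0.987229*0.3*0.2 = 0.401551
Posterior = 0.192612 / 0.401551 ≈ 0.4797

Now also conditioning on real transient source≠true:
Sum P(anomaly flag|·) weighted by the priors over both values of cosmic-ray hit:
  P(anomaly flag | ¬real transient source) = 0.054×0.8 + 0.9527×0.2
        = 0.043200 + 0.190540 = 0.233740
Configurations with cosmic-ray hit contribute 0.190540, so
  P(cosmic-ray hit | anomaly flag, ¬real transient source) = 0.190540 / 0.233740 ≈ 0.8152
With real transient source excluded, cosmic-ray hit must carry more of the explanatory weight for the anomaly flag.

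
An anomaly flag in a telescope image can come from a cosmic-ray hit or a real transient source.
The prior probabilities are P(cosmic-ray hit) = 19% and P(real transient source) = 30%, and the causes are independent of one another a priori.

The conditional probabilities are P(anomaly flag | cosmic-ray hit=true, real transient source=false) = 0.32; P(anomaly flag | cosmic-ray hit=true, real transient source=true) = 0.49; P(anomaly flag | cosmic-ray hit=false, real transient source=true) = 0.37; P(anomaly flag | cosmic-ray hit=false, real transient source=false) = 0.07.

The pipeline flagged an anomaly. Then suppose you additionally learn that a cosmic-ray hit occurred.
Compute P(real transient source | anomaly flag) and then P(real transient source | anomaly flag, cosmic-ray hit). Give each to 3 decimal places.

P(real transient source | anomaly flag) ≈ 0.589; P(real transient source | anomaly flag, cosmic-ray hit) ≈ 0.396

P(anomaly flag) = 0.07·0.81·0.7 + 0.37·0.81·0.3 + 0.32·0.19·0.7 + 0.49·0.19·0.3 = 0.039690 + 0.089910 + 0.042560 + 0.027930 = 0.200090
The real transient source-present share is 0.089910 + 0.027930 = 0.117840.
P(real transient source | anomaly flag) = 0.117840 / 0.200090 ≈ 0.589

Now also conditioning on cosmic-ray hit=true:
Enumerate both values of real transient source and weight by the priors:
  P(anomaly flag | cosmic-ray hit) = 0.32×0.7 + 0.49×0.3
        = 0.224000 + 0.147000 = 0.371000
Configurations with real transient source contribute 0.147000, so
  P(real transient source | anomaly flag, cosmic-ray hit) = 0.147000 / 0.371000 ≈ 0.396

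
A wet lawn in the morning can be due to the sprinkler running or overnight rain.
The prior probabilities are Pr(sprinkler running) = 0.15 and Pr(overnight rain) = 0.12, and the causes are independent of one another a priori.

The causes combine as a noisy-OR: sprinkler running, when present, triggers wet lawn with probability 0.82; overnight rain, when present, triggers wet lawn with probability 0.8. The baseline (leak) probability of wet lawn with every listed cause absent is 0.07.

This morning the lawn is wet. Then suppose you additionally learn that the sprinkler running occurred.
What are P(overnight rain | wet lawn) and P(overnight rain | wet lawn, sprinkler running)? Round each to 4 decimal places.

P(overnight rain | wet lawn) ≈ 0.3823; P(overnight rain | wet lawn, sprinkler running) ≈ 0.1367

Under noisy-OR, P(wet lawn | causes) = 1 − (1−0.07)·∏(1−qᵢ) over the active causes.
Weight on overnight rain=true, given the evidence: 0.083028 + 0.017397 = 0.100425
The normalizing constant is 0.07×0.85×0.88 + 0.814×0.85×0.12 + 0.8326×0.15×0.88 + 0.96652×0.15×0.12 = 0.262688
Posterior = 0.100425 / 0.262688 ≈ 0.3823

With the extra evidence:
P(wet lawn | sprinkler running) = 0.8326*0.88 + 0.96652*0.12 = 0.732688 + 0.115982 = 0.848670
Of this, 0.115982 comes from 0.96652*0.12 (the overnight rain=true cases).
So P(overnight rain | wet lawn, sprinkler running) = 0.115982/0.848670 ≈ 0.1367.
— sprinkler running explains away the evidence for overnight rain.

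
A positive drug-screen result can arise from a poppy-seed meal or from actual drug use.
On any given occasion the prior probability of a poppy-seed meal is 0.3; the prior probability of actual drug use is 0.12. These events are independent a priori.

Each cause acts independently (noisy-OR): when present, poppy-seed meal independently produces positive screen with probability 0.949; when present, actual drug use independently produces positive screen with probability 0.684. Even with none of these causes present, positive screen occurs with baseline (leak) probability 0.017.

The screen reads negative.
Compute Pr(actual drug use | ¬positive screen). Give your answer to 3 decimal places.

Under noisy-OR, P(positive screen | causes) = 1 − (1−0.017)·∏(1−qᵢ) over the active causes.
P(¬positive screen) = 0.983·0.7·0.88 + 0.310628·0.7·0.12 + 0.050133·0.3·0.88 + 0.015842·0.3·0.12 = 0.605528 + 0.026093 + 0.013235 + 0.000570 = 0.645426
The actual drug use-present share is 0.026093 + 0.000570 = 0.026663.
P(actual drug use | ¬positive screen) = 0.026663 / 0.645426 ≈ 0.041

Pr(actual drug use | ¬positive screen) ≈ 0.041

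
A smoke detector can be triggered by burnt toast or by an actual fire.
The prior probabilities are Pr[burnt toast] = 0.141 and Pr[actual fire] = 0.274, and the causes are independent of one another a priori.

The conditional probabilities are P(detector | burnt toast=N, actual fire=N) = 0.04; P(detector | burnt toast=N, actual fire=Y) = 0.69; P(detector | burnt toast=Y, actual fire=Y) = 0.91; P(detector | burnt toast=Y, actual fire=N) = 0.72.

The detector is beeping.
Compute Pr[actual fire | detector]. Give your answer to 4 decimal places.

Pr[actual fire | detector] ≈ 0.6670

P(detector) = 0.04·0.859·0.726 + 0.69·0.859·0.274 + 0.72·0.141·0.726 + 0.91·0.141·0.274 = 0.024945 + 0.162403 + 0.073704 + 0.035157 = 0.296209
Restricting to configurations with actual fire present: 0.162403 + 0.035157 = 0.197560.
So P(actual fire | detector) = 0.197560/0.296209 ≈ 0.6670.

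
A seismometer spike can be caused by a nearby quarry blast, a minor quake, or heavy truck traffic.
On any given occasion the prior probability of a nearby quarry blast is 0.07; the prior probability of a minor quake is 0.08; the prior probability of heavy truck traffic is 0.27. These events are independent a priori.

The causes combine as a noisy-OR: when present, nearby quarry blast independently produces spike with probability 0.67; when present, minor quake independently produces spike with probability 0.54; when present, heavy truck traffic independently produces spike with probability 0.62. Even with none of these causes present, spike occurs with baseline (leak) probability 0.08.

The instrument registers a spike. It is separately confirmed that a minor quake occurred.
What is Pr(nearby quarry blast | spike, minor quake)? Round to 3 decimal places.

Under noisy-OR, P(spike | causes) = 1 − (1−0.08)·∏(1−qᵢ) over the active causes.
P(spike | minor quake) = 0.5768*0.93*0.73 + 0.839184*0.93*0.27 + 0.860344*0.07*0.73 + 0.946931*0.07*0.27 = 0.391590 + 0.210719 + 0.043964 + 0.017897 = 0.664170
Restricting to configurations with nearby quarry blast present: 0.043964 + 0.017897 = 0.061861.
Hence the posterior is 0.061861/0.664170 ≈ 0.093.

Pr(nearby quarry blast | spike, minor quake) ≈ 0.093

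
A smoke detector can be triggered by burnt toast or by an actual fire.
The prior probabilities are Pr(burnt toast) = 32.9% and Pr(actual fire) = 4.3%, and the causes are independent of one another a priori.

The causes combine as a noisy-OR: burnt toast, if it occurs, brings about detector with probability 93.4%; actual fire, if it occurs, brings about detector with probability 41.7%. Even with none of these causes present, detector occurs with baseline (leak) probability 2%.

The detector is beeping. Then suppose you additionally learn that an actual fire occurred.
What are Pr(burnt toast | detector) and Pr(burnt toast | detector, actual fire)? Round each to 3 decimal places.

Pr(burnt toast | detector) ≈ 0.924; Pr(burnt toast | detector, actual fire) ≈ 0.524

Under noisy-OR, P(detector | causes) = 1 − (1−0.02)·∏(1−qᵢ) over the active causes.
By total probability over the 4 (burnt toast, actual fire) configurations:
  P(detector) = 0.02×0.671×0.957 + 0.42866×0.671×0.043 + 0.93532×0.329×0.957 + 0.962292×0.329×0.043
        = 0.012843 + 0.012368 + 0.294488 + 0.013614 = 0.333313
The terms with burnt toast present sum to 0.308102, so
  P(burnt toast | detector) = 0.308102 / 0.333313 ≈ 0.924

Now also conditioning on actual fire=true:
Weight on burnt toast=true, given the evidence: 0.962292*0.329 = 0.316594
The normalizing constant is 0.42866*0.671 + 0.962292*0.329 = 0.604225
Posterior = 0.316594 / 0.604225 ≈ 0.524
— actual fire explains away the evidence for burnt toast.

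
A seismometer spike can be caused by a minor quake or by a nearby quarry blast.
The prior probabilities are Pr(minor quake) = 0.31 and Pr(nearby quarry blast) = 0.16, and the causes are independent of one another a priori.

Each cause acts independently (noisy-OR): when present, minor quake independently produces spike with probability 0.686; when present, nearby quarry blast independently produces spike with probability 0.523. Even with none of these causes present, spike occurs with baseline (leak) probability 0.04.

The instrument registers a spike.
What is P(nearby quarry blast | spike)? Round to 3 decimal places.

P(nearby quarry blast | spike) ≈ 0.333

Under noisy-OR, P(spike | causes) = 1 − (1−0.04)·∏(1−qᵢ) over the active causes.
P(spike) = 0.04*0.69*0.84 + 0.54208*0.69*0.16 + 0.69856*0.31*0.84 + 0.856213*0.31*0.16 = 0.023184 + 0.059846 + 0.181905 + 0.042468 = 0.307403
Of this, 0.102314 comes from 0.059846 + 0.042468 (the nearby quarry blast=true cases).
P(nearby quarry blast | spike) = 0.102314 / 0.307403 ≈ 0.333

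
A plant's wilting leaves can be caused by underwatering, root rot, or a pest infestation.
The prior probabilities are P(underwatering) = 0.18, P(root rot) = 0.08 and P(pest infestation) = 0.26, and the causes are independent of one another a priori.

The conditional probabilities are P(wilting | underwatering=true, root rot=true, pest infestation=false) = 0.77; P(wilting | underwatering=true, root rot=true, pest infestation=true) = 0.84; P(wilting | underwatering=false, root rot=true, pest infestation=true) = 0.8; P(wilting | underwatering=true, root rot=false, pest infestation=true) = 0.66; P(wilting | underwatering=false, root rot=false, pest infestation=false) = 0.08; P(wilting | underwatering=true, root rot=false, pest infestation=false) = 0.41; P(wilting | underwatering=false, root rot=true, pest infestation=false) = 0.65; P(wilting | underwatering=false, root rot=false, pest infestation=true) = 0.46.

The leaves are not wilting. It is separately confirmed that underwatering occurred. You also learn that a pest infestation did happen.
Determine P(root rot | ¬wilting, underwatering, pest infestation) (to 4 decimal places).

P(¬wilting | underwatering, pest infestation) = 0.34*0.92 + 0.16*0.08 = 0.312800 + 0.012800 = 0.325600
The root rot-present share is 0.16*0.08 = 0.012800.
P(root rot | ¬wilting, underwatering, pest infestation) = 0.012800 / 0.325600 ≈ 0.0393

P(root rot | ¬wilting, underwatering, pest infestation) ≈ 0.0393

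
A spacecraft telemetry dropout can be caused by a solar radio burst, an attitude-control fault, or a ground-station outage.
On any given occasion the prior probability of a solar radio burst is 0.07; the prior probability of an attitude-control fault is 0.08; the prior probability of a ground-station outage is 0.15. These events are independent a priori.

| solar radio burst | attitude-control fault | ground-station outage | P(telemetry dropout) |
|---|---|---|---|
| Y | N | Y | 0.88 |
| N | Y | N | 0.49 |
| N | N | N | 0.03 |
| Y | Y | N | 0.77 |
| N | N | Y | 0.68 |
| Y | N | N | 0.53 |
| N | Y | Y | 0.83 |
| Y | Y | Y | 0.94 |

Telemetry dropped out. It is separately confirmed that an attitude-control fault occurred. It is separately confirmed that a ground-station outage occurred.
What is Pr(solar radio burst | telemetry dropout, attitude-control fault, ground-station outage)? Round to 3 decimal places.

P(telemetry dropout | attitude-control fault, ground-station outage) = 0.83×0.93 + 0.94×0.07 = 0.771900 + 0.065800 = 0.837700
Restricting to configurations with solar radio burst present: 0.94×0.07 = 0.065800.
Hence the posterior is 0.065800/0.837700 ≈ 0.079.

Pr(solar radio burst | telemetry dropout, attitude-control fault, ground-station outage) ≈ 0.079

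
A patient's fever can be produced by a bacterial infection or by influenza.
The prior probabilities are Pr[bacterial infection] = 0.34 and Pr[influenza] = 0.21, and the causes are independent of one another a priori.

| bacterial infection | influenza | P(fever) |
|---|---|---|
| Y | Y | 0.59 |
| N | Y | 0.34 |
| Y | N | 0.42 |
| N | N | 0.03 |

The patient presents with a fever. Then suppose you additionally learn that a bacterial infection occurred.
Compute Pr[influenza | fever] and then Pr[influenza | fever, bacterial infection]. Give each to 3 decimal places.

P(fever) = 0.03*0.66*0.79 + 0.34*0.66*0.21 + 0.42*0.34*0.79 + 0.59*0.34*0.21 = 0.015642 + 0.047124 + 0.112812 + 0.042126 = 0.217704
Of this, 0.089250 comes from 0.047124 + 0.042126 (the influenza=true cases).
P(influenza | fever) = 0.089250 / 0.217704 ≈ 0.410

Now condition on the additional information:
Enumerate both values of influenza and weight by the priors:
  P(fever | bacterial infection) = 0.42·0.79 + 0.59·0.21
        = 0.331800 + 0.123900 = 0.455700
Configurations with influenza contribute 0.123900, so
  P(influenza | fever, bacterial infection) = 0.123900 / 0.455700 ≈ 0.272
The drop from 0.410 to 0.272 is the explaining-away (discounting) effect.

Pr[influenza | fever] ≈ 0.410; Pr[influenza | fever, bacterial infection] ≈ 0.272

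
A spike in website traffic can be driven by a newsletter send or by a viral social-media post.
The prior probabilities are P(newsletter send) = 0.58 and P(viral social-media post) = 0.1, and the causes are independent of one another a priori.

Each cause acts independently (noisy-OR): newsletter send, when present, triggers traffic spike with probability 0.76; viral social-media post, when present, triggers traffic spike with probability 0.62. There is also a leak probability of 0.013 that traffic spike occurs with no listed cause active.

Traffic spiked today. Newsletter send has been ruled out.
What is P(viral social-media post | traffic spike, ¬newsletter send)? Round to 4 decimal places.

P(viral social-media post | traffic spike, ¬newsletter send) ≈ 0.8423

Under noisy-OR, P(traffic spike | causes) = 1 − (1−0.013)·∏(1−qᵢ) over the active causes.
P(traffic spike | ¬newsletter send) = 0.013·0.9 + 0.62494·0.1 = 0.011700 + 0.062494 = 0.074194
The viral social-media post-present share is 0.62494·0.1 = 0.062494.
Hence the posterior is 0.062494/0.074194 ≈ 0.8423.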